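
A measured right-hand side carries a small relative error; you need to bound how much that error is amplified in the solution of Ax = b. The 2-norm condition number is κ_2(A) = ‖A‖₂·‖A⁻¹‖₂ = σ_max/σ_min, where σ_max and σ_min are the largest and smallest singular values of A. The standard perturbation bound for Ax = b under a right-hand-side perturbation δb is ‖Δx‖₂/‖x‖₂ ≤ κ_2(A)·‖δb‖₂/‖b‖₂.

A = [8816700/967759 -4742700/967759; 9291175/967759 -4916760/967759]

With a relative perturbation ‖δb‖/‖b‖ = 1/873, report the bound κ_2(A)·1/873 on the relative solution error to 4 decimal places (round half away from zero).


AᵀA = [195077445625/1113623641 -104039763000/1113623641; -104039763000/1113623641 55490763600/1113623641]; tr = 867018025/3853369, det = 2250000/3853369
λ_max, λ_min = (867018025/3853369 ± √751685575353900625/14848452650161)/2 = 225, 10000/3853369
σ_max=√225=15, σ_min=√(10000/3853369)=(100/1963) → κ = 294.4500
perturbation bound = 294.4500·1/873 = 0.3373

0.3373


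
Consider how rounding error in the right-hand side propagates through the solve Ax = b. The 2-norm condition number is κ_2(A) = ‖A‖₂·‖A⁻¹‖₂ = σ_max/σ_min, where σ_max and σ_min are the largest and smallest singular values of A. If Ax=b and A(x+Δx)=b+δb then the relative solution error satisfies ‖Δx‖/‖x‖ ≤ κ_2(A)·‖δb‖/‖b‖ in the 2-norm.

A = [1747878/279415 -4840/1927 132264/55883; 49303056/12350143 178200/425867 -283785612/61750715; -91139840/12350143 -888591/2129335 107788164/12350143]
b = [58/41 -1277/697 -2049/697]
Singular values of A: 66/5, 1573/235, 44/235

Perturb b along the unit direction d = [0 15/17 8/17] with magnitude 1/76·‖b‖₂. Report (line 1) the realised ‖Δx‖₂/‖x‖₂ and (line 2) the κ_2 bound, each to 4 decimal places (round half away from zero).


0.0164
0.9276

σ_max = 66/5, σ_min = 44/235
κ = σ_max/σ_min = (66/5)/(44/235) = 70.5000
κ_2(A)·‖δb‖/‖b‖ = 0.9276
solve Ax = b  →  x = [-4.0452 -14.8477 -4.4672]
2-norm of b is 3.7417; of x, 16.0241
with δb = [0.0000 0.0434 0.0232], A·Δx = δb → ‖Δx‖ = 0.2629
relative error = 0.0164
realised/bound (from unrounded values) ≈ 0.0177


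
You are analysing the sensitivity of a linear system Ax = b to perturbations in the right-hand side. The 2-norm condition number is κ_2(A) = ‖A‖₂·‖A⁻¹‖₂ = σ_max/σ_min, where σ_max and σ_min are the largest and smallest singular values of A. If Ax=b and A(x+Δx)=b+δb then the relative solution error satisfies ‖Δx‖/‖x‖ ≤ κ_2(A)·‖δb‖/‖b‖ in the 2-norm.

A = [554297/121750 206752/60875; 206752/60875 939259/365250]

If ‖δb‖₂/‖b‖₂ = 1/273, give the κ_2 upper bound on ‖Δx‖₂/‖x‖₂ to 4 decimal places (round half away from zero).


1.0703

AᵀA = [19129228889/592922500 10759994336/444691875; 10759994336/444691875 96843099649/5336302500]; tr = 5380123193/106726050, det = 25411681/853808400
char-poly roots: 5041/100 and 5041/8538084
so κ_2 = √((5041/100) / (5041/8538084)) = 292.2000
κ_2(A)·‖δb‖/‖b‖ = 1.0703


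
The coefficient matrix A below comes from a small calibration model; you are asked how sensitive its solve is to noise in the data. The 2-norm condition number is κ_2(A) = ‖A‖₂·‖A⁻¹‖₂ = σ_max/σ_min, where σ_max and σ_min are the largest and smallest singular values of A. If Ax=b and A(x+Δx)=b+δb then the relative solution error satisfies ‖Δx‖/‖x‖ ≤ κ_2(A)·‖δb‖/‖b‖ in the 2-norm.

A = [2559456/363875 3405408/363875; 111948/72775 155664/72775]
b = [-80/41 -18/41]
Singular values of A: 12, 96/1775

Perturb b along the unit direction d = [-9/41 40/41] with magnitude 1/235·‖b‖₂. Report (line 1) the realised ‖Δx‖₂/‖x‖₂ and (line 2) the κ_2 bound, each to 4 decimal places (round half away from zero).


0.9441
0.9441

σ_max = 12, σ_min = 96/1775
κ_2(A) = 12 / (96/1775) = 221.8750
κ_2(A)·‖δb‖/‖b‖ = 0.9441
solve Ax = b  →  x = [-0.1000 -0.1333]
2-norm of b is 2.0000; of x, 0.1667
δb = ε·‖b‖·d = [-0.0019 0.0083]; solving A·Δx = δb gives ‖Δx‖ = 0.1574
realised ‖Δx‖/‖x‖ = 0.9441
so the bound is sharp here: realised error equals the bound


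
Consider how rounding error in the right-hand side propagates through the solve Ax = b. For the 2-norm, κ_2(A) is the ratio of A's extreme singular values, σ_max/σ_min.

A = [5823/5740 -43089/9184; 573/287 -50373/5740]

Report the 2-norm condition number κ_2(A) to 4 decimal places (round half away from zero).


224.0000

AᵀA = [165238929/32947600 -234909315/10543232; -234909315/10543232 208812652281/2108646400]; tr = 130510377/1254400, det = 6765201/31360000
eigenvalues of AᵀA: λ = (tr ± √(tr²−4·det))/2 = 2601/25, 2601/1254400
σ_max=√(2601/25)=(51/5), σ_min=√(2601/1254400)=(51/1120) → κ = 224.0000


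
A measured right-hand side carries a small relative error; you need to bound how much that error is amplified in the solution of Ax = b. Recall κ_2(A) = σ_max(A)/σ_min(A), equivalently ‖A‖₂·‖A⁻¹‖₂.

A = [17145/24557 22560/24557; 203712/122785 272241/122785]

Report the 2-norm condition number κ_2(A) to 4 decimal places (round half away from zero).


AᵀA = [289037601/89208025 385375968/89208025; 385375968/89208025 513840249/89208025]; tr = 32115114/3568321, det = 2025/3568321
solving λ² − 32115114/3568321·λ + 2025/3568321 = 0 gives λ = 9, 225/3568321
σ_max=√9=3, σ_min=√(225/3568321)=(15/1889) → κ = 377.8000

377.8000


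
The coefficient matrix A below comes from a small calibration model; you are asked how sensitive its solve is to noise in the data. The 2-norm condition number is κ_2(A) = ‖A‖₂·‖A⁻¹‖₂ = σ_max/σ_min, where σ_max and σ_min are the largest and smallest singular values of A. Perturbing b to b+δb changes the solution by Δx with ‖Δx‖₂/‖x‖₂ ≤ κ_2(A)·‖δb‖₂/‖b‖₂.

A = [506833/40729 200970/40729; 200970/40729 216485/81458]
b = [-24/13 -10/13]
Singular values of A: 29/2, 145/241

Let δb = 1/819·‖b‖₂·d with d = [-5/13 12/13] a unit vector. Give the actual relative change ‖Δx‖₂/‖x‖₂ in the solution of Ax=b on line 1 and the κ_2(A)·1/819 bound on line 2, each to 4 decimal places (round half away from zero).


from the listed singular values, σ₁ = 29/2, σ_n = 145/241
κ_2(A) = (29/2) / (145/241) = 24.1000
perturbation bound = 24.1000·1/819 = 0.0294
solve Ax = b  →  x = [-0.1273 -0.0531]
‖b‖ = 2.0000, ‖x‖ = 0.1379
δb = ε·‖b‖·d = [-0.0009 0.0023]; solving A·Δx = δb gives ‖Δx‖ = 0.0041
relative error = 0.0294
tightness: 0.0294 against a bound of 0.0294; the bound is attained (ratio 1)

0.0294
0.0294


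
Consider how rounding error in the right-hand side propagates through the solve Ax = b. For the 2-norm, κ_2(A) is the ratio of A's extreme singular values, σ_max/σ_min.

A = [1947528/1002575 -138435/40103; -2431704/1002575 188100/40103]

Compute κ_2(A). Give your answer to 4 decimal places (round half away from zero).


AᵀA = [388241986176/40206265225 -145401912216/8041253045; -145401912216/8041253045 54545859225/1608250609]; tr = 6061897809/139122025, det = 75898944/139122025
solving λ² − 6061897809/139122025·λ + 75898944/139122025 = 0 gives λ = 1089/25, 69696/5564881
κ = σ_max/σ_min = (33/5)/(264/2359) = 58.9750

58.9750


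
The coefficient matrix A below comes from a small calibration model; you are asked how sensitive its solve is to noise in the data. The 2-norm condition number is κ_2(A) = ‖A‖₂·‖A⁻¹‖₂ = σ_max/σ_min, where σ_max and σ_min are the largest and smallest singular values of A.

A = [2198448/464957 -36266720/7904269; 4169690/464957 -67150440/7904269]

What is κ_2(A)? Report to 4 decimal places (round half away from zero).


200.4125

form AᵀA = [22219488304804/216185011849 -21160412718480/216185011849; -21160412718480/216185011849 20153828968000/216185011849] with trace 50384443844/257057089 and determinant 245862400/257057089
char-poly roots: 196 and 1254400/257057089
κ_2(A) = √(λ_max/λ_min) = √(196 / (1254400/257057089)) = 200.4125


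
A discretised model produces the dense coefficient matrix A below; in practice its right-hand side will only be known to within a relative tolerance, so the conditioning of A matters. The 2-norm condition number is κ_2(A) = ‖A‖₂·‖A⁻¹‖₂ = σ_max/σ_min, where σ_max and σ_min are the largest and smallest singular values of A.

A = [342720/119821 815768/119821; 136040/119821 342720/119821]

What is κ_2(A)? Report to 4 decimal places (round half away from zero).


M = AᵀA = [804520000/84953089 1930199040/84953089; 1930199040/84953089 4632748096/84953089]. tr(M)=32173184/502681, det(M)=102400/502681
λ_max, λ_min = (32173184/502681 ± √1034907870560256/252688187761)/2 = 64, 1600/502681
κ = σ_max/σ_min = 8/(40/709) = 141.8000

141.8000


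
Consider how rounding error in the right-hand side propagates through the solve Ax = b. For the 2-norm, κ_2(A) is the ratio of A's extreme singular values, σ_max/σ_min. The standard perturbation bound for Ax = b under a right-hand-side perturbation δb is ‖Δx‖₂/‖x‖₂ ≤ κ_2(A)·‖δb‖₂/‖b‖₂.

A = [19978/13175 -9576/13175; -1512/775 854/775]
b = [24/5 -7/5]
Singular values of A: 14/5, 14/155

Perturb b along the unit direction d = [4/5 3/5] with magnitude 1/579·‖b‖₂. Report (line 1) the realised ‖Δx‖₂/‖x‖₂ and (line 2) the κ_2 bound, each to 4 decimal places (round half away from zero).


σ_max = 14/5, σ_min = 14/155
condition number: (14/5) ÷ (14/155) = 31.0000
bound on ‖Δx‖/‖x‖: κ·ε = 31.0000·1/579 = 0.0535
solve Ax = b  →  x = [16.8908 28.6345]
2-norm of b is 5.0000; of x, 33.2450
Δx = A⁻¹·δb where δb = 1/579·5.0000·d; ‖Δx‖ = 0.0956
realised ‖Δx‖/‖x‖ = 0.0029
realised/bound (from unrounded values) ≈ 0.0537

0.0029
0.0535


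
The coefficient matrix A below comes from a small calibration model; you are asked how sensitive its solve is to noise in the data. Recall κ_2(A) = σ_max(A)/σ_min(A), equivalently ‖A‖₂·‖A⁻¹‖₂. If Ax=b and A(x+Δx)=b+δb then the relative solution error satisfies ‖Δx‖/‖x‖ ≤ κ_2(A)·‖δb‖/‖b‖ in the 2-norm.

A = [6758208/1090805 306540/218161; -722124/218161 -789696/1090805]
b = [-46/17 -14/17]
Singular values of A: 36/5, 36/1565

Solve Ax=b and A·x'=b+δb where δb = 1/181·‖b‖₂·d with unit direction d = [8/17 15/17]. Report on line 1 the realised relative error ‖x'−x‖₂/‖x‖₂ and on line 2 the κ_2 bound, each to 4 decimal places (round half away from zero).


0.0078
1.7293

from the listed singular values, σ₁ = 36/5, σ_n = 36/1565
condition number: (36/5) ÷ (36/1565) = 313.0000
bound on ‖Δx‖/‖x‖: κ·ε = 313.0000·1/181 = 1.7293
solve Ax = b  →  x = [18.8144 -84.8848]
‖b‖₂ = 2.8284 and ‖x‖₂ = 86.9449
re-solving with b+δb shifts x by Δx of norm 0.6793
dividing the unrounded norms, ‖Δx‖/‖x‖ = 0.0078
realised/bound (from unrounded values) ≈ 0.0045


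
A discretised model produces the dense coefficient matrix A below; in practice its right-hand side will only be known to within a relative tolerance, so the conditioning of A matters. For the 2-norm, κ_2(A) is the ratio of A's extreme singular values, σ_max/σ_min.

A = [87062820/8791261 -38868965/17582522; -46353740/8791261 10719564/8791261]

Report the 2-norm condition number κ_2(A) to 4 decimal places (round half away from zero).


AᵀA = [33662989060000/267426539689 -7574092506090/267426539689; -7574092506090/267426539689 6818106053881/1069706158756]; tr = 84158276201/636351076, det = 27984100/159087769
solving λ² − 84158276201/636351076·λ + 27984100/159087769 = 0 gives λ = 529/4, 211600/159087769
so κ_2 = √((529/4) / (211600/159087769)) = 315.3250

315.3250


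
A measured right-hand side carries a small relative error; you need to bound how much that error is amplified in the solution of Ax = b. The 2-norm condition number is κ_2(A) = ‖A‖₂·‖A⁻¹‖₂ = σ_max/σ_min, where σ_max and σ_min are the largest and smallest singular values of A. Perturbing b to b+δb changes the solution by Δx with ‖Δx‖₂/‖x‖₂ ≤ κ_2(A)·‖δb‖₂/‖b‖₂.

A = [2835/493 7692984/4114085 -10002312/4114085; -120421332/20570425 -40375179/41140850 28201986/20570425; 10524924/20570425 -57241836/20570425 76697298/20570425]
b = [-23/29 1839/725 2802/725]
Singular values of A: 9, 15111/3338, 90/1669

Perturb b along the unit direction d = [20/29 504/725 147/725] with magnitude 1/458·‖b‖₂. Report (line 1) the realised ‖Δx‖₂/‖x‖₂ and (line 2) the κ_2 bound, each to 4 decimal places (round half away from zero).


0.0051
0.3644

σ_max = 9, σ_min = 90/1669
κ_2(A) = 9 / (90/1669) = 166.9000
κ_2(A)·‖δb‖/‖b‖ = 0.3644
solve Ax = b  →  x = [0.0177 29.2262 22.8466]
‖b‖ = 4.6904, ‖x‖ = 37.0963
Δx = A⁻¹·δb where δb = 1/458·4.6904·d; ‖Δx‖ = 0.1899
relative error = 0.0051
tightness: 0.0051 against a bound of 0.3644 (unrounded ratio ≈ 0.0140)


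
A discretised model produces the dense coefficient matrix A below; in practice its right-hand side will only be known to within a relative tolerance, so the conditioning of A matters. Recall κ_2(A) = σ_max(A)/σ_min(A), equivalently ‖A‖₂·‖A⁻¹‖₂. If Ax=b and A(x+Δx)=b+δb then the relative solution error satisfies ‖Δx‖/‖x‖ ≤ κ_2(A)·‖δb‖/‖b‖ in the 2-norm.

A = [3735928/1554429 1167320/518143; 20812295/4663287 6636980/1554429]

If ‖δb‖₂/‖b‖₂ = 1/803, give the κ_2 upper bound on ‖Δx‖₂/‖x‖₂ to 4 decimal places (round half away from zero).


0.2945

AᵀA = [1933446523729/75246524721 613771615660/25082174907; 613771615660/25082174907 194855458000/8360724969]; tr = 4384239769/89472681, det = 3841600/89472681
solving λ² − 4384239769/89472681·λ + 3841600/89472681 = 0 gives λ = 49, 78400/89472681
σ_max=√49=7, σ_min=√(78400/89472681)=(280/9459) → κ = 236.4750
κ_2(A)·‖δb‖/‖b‖ = 0.2945


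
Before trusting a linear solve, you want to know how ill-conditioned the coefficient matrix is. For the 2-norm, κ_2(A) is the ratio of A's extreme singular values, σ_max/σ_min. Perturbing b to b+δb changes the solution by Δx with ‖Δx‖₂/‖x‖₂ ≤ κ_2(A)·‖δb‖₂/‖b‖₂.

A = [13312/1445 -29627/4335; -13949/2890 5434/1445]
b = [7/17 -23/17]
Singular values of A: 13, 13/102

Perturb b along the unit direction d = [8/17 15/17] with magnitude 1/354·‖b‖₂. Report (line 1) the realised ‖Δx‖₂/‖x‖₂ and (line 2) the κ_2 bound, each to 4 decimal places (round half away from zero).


largest singular value 13, smallest 13/102
κ = σ_max/σ_min = 13/(13/102) = 102.0000
worst-case relative error ≤ 102.0000 × 1/354 = 0.2881
solve Ax = b  →  x = [-4.6462 -6.3231]
‖b‖₂ = 1.4142 and ‖x‖₂ = 7.8465
Δx = A⁻¹·δb where δb = 1/354·1.4142·d; ‖Δx‖ = 0.0313
realised ‖Δx‖/‖x‖ = 0.0040
so the bound overstates the realised error by a factor of ≈ 72.1284 (computed from the unrounded values)

0.0040
0.2881


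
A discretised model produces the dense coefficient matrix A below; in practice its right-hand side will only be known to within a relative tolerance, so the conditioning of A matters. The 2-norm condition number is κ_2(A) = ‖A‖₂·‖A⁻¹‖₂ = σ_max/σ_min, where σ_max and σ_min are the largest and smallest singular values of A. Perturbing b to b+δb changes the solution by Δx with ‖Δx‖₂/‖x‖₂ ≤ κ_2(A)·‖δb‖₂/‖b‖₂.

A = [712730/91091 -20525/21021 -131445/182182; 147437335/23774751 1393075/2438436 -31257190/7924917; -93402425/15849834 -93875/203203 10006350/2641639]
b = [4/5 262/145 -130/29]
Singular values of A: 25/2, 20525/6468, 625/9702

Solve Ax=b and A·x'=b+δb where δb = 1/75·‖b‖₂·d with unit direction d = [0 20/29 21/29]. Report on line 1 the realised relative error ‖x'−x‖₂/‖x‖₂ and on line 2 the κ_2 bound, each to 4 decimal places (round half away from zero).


0.0327
2.5872

largest singular value 25/2, smallest 625/9702
κ = σ_max/σ_min = (25/2)/(625/9702) = 194.0400
bound on ‖Δx‖/‖x‖: κ·ε = 194.0400·1/75 = 2.5872
solve Ax = b  →  x = [-4.5210 -28.4158 -11.6825]
‖b‖₂ = 4.8990 and ‖x‖₂ = 31.0544
Δx = A⁻¹·δb where δb = 1/75·4.8990·d; ‖Δx‖ = 1.0140
realised ‖Δx‖/‖x‖ = 0.0327
tightness: 0.0327 against a bound of 2.5872 (unrounded ratio ≈ 0.0126)


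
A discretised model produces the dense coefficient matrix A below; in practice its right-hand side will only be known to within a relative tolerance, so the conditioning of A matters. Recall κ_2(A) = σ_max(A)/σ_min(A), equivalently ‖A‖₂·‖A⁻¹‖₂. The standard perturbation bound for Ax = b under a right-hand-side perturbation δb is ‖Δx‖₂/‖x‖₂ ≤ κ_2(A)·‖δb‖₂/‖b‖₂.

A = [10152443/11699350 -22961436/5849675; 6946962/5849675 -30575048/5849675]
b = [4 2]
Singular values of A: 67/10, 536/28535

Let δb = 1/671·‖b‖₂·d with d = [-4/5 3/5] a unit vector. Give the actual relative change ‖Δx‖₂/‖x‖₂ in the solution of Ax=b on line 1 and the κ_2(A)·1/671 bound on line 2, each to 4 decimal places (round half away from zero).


σ_max = 67/10, σ_min = 536/28535
κ = σ_max/σ_min = (67/10)/(536/28535) = 356.6875
κ_2(A)·‖δb‖/‖b‖ = 0.5316
solve Ax = b  →  x = [-103.7459 -23.9548]
2-norm of b is 4.4721; of x, 106.4756
re-solving with b+δb shifts x by Δx of norm 0.3548
relative error = 0.0033
realised/bound (from unrounded values) ≈ 0.0063

0.0033
0.5316


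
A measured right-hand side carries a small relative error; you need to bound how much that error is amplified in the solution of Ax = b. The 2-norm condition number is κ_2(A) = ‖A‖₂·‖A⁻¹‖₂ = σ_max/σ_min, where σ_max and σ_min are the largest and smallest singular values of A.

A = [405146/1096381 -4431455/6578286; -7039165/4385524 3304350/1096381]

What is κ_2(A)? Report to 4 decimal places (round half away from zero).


form AᵀA = [31038748601/11441297296 -21823428655/4290486486; -21823428655/4290486486 245515785025/25742918916] with trace 4364746981/356303376 and determinant 1500625/1425213504
eigenvalues of AᵀA: λ = (tr ± √(tr²−4·det))/2 = 49/4, 30625/356303376
so κ_2 = √((49/4) / (30625/356303376)) = 377.5200

377.5200


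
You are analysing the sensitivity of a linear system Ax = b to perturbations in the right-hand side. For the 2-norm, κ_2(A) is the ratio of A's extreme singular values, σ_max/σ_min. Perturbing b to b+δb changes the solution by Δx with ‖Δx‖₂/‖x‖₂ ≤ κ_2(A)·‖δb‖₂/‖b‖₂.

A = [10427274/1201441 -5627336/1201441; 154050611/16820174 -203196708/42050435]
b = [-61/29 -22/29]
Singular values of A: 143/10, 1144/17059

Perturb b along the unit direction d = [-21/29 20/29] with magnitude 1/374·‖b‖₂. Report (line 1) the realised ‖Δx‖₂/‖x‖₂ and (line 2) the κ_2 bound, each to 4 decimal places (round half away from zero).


largest singular value 143/10, smallest 1144/17059
condition number: (143/10) ÷ (1144/17059) = 213.2375
worst-case relative error ≤ 213.2375 × 1/374 = 0.5702
solve Ax = b  →  x = [6.8939 13.2232]
‖b‖₂ = 2.2361 and ‖x‖₂ = 14.9124
with δb = [-0.0043 0.0041], A·Δx = δb → ‖Δx‖ = 0.0892
relative error = 0.0060
tightness: 0.0060 against a bound of 0.5702 (unrounded ratio ≈ 0.0105)

0.0060
0.5702


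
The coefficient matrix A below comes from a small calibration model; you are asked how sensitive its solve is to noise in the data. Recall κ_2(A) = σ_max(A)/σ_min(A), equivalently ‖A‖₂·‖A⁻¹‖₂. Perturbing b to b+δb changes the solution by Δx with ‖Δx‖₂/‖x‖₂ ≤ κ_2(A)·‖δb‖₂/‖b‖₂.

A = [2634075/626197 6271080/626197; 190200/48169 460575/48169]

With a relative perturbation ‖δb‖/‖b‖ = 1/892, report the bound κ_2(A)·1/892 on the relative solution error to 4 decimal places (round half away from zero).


AᵀA = [15519740625/466257649 37245096000/466257649; 37245096000/466257649 89389181025/466257649]; tr = 620762850/2758921, det = 1265625/2758921
eigenvalues of AᵀA: λ = (tr ± √(tr²−4·det))/2 = 225, 5625/2758921
κ = σ_max/σ_min = 15/(75/1661) = 332.2000
κ_2(A)·‖δb‖/‖b‖ = 0.3724

0.3724


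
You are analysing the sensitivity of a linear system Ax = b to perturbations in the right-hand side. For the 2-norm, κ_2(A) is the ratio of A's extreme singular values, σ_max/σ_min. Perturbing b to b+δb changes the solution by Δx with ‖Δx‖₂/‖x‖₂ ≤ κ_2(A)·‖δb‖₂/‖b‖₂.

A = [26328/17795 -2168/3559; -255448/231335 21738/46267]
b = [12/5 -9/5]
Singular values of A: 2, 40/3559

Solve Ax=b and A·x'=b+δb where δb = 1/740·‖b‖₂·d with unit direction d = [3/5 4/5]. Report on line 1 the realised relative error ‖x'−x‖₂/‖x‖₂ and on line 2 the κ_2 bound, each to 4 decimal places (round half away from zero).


0.2405
0.2405

σ_max = 2, σ_min = 40/3559
κ = σ_max/σ_min = 2/(40/3559) = 177.9500
worst-case relative error ≤ 177.9500 × 1/740 = 0.2405
solve Ax = b  →  x = [1.3846 -0.5769]
2-norm of b is 3.0000; of x, 1.5000
Δx = A⁻¹·δb where δb = 1/740·3.0000·d; ‖Δx‖ = 0.3607
dividing the unrounded norms, ‖Δx‖/‖x‖ = 0.2405
realised/bound = 1 exactly: the bound is attained for this b and d


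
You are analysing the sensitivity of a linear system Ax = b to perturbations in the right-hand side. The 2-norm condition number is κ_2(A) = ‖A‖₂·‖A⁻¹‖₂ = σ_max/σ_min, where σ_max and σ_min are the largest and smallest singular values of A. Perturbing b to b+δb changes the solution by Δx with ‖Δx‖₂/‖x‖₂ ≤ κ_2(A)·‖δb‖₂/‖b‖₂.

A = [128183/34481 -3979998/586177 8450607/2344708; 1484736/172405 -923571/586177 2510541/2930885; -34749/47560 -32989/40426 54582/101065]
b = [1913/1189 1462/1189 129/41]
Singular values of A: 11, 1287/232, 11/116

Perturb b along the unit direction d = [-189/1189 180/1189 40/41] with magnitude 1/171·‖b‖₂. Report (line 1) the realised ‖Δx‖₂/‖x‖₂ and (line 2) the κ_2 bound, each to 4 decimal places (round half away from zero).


0.0073
0.6784

from the listed singular values, σ₁ = 11, σ_n = 11/116
κ = σ_max/σ_min = 11/(11/116) = 116.0000
perturbation bound = 116.0000·1/171 = 0.6784
solve Ax = b  →  x = [0.0373 14.6642 28.0336]
‖b‖ = 3.7417, ‖x‖ = 31.6374
δb = ε·‖b‖·d = [-0.0035 0.0033 0.0213]; solving A·Δx = δb gives ‖Δx‖ = 0.2307
realised ‖Δx‖/‖x‖ = 0.0073
realised/bound (from unrounded values) ≈ 0.0108


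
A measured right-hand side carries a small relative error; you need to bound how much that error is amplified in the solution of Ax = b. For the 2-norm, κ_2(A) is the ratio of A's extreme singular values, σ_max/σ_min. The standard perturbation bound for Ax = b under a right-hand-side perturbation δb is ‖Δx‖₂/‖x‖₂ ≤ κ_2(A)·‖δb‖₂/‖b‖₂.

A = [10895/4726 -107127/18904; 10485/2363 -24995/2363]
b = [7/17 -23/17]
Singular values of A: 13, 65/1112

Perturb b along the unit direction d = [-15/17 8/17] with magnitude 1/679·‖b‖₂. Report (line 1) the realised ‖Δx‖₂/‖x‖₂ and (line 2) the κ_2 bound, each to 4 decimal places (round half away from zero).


0.0021
0.3275

σ_max = 13, σ_min = 65/1112
κ_2(A) = 13 / (65/1112) = 222.4000
worst-case relative error ≤ 222.4000 × 1/679 = 0.3275
solve Ax = b  →  x = [-15.8213 -6.5089]
‖b‖₂ = 1.4142 and ‖x‖₂ = 17.1079
re-solving with b+δb shifts x by Δx of norm 0.0356
relative error = 0.0021
realised/bound (from unrounded values) ≈ 0.0064


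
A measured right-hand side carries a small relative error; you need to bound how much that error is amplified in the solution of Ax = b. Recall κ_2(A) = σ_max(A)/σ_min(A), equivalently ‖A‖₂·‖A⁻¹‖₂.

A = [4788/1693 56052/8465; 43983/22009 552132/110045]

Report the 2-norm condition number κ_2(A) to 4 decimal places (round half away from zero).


M = AᵀA = [5808819825/484396081 13928026140/484396081; 13928026140/484396081 33432738336/484396081]. tr(M)=232198569/2866249, det(M)=2624400/2866249
λ_max, λ_min = (232198569/2866249 ± √53886086710145361/8215383330001)/2 = 81, 32400/2866249
so κ_2 = √(81 / (32400/2866249)) = 84.6500

84.6500


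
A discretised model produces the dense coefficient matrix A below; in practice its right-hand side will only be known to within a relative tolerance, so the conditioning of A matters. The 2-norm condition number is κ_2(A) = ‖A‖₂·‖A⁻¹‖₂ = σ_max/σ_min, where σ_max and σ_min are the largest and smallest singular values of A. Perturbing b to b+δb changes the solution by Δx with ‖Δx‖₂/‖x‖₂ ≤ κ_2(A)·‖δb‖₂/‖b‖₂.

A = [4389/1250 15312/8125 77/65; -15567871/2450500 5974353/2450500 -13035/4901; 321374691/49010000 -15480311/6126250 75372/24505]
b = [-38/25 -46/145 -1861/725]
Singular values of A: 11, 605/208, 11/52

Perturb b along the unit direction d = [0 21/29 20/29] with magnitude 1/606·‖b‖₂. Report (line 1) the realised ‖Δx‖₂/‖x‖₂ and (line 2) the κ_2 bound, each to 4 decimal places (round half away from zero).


0.0025
0.0858

σ_max = 11, σ_min = 11/52
condition number: 11 ÷ (11/52) = 52.0000
perturbation bound = 52.0000·1/606 = 0.0858
solve Ax = b  →  x = [3.2335 -1.3012 -8.7972]
‖b‖ = 3.0000, ‖x‖ = 9.4625
re-solving with b+δb shifts x by Δx of norm 0.0234
realised ‖Δx‖/‖x‖ = 0.0025
so the bound overstates the realised error by a factor of ≈ 34.6960 (computed from the unrounded values)


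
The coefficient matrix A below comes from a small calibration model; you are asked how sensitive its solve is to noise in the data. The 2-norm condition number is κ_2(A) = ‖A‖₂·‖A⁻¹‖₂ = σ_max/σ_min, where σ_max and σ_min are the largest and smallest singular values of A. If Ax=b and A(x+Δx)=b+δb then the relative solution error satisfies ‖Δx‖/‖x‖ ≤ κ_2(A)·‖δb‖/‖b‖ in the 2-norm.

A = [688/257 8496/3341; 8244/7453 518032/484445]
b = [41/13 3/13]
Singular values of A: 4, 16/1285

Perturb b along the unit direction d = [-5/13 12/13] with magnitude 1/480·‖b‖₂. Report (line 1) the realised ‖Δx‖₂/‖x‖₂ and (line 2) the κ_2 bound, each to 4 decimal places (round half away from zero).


largest singular value 4, smallest 16/1285
condition number: 4 ÷ (16/1285) = 321.2500
κ_2(A)·‖δb‖/‖b‖ = 0.6693
solve Ax = b  →  x = [55.9310 -57.6401]
‖b‖₂ = 3.1623 and ‖x‖₂ = 80.3160
re-solving with b+δb shifts x by Δx of norm 0.5291
realised ‖Δx‖/‖x‖ = 0.0066
realised/bound (from unrounded values) ≈ 0.0098

0.0066
0.6693


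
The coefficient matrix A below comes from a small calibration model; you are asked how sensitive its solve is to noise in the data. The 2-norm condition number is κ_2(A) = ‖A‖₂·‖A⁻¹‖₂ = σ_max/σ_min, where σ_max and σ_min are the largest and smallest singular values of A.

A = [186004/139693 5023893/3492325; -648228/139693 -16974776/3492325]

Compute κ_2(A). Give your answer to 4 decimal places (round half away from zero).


240.8500

M = AᵀA = [454797028000/19514134249 477519571620/19514134249; 477519571620/19514134249 501412033801/19514134249]. tr(M)=1136990561/23203489, det(M)=960400/23203489
char-poly roots: 49 and 19600/23203489
σ_max=√49=7, σ_min=√(19600/23203489)=(140/4817) → κ = 240.8500


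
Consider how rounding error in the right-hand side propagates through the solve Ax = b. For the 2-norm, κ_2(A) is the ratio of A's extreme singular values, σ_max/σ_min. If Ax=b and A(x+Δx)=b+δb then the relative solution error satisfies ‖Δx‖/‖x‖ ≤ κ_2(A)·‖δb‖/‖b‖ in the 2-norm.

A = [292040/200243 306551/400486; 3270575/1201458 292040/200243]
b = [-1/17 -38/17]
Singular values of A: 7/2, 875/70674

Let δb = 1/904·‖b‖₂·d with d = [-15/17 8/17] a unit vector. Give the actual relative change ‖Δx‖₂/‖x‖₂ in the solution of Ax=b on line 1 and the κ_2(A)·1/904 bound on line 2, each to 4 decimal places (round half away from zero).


largest singular value 7/2, smallest 875/70674
condition number: (7/2) ÷ (875/70674) = 282.6960
κ_2(A)·‖δb‖/‖b‖ = 0.3127
solve Ax = b  →  x = [37.5053 -71.5368]
‖b‖₂ = 2.2361 and ‖x‖₂ = 80.7723
with δb = [-0.0022 0.0012], A·Δx = δb → ‖Δx‖ = 0.1998
realised ‖Δx‖/‖x‖ = 0.0025
tightness: 0.0025 against a bound of 0.3127 (unrounded ratio ≈ 0.0079)

0.0025
0.3127


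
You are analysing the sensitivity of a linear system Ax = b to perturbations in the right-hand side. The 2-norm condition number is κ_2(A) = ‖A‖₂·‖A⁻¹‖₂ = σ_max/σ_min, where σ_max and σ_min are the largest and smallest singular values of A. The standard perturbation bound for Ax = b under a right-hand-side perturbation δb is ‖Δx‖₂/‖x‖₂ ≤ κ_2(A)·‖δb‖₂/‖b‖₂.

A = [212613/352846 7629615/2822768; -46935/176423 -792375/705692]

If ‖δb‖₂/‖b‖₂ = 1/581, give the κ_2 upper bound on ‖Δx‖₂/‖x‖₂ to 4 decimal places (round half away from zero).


AᵀA = [319620501/736688164 11359031355/5893505312; 11359031355/5893505312 403886126025/47148042496]; tr = 252434169/28047616, det = 50625/28047616
eigenvalues of AᵀA: λ = (tr ± √(tr²−4·det))/2 = 9, 5625/28047616
κ = σ_max/σ_min = 3/(75/5296) = 211.8400
perturbation bound = 211.8400·1/581 = 0.3646

0.3646


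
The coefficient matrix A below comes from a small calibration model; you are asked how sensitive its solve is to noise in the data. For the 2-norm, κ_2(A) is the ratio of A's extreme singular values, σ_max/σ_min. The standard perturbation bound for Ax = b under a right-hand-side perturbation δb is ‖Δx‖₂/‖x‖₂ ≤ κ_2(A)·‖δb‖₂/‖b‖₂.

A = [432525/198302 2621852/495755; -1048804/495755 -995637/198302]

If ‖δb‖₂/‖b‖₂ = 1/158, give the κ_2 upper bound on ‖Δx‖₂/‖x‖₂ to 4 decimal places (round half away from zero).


1.6646

form AᵀA = [10792991929/1168956100 1295032464/58447805; 1295032464/58447805 62162613001/1168956100] with trace 43168997/691690 and determinant 38950081/691690000
eigenvalues of AᵀA: λ = (tr ± √(tr²−4·det))/2 = 6241/100, 6241/6916900
σ_max=√(6241/100)=(79/10), σ_min=√(6241/6916900)=(79/2630) → κ = 263.0000
κ_2(A)·‖δb‖/‖b‖ = 1.6646


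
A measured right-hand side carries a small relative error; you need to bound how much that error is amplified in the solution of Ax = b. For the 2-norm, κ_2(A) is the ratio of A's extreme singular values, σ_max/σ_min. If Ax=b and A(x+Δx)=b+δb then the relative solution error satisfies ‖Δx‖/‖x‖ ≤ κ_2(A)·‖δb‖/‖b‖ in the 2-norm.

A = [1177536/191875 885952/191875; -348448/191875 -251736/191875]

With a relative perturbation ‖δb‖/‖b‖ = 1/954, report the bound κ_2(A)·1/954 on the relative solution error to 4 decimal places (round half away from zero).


M = AᵀA = [2412811264/58905625 1809531648/58905625; 1809531648/58905625 1357251136/58905625]. tr(M)=150802496/2356225, det(M)=262144/2356225
solving λ² − 150802496/2356225·λ + 262144/2356225 = 0 gives λ = 64, 4096/2356225
κ = σ_max/σ_min = 8/(64/1535) = 191.8750
perturbation bound = 191.8750·1/954 = 0.2011

0.2011


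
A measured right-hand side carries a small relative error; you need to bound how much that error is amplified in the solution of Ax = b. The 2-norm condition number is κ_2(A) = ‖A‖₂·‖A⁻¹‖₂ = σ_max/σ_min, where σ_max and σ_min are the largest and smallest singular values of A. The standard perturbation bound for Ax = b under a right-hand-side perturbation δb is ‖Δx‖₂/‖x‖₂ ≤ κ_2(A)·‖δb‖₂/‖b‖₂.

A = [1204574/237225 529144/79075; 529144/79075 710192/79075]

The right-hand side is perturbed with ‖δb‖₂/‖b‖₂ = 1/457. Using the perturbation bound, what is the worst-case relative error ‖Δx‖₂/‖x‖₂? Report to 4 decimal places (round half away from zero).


0.5191

M = AᵀA = [158837555044/2251028025 70590984464/750342675; 70590984464/750342675 31374641984/250114225]. tr(M)=17648373316/90041121, det(M)=61465600/90041121
solving λ² − 17648373316/90041121·λ + 61465600/90041121 = 0 gives λ = 196, 313600/90041121
κ_2(A) = √(λ_max/λ_min) = √(196 / (313600/90041121)) = 237.2250
worst-case relative error ≤ 237.2250 × 1/457 = 0.5191


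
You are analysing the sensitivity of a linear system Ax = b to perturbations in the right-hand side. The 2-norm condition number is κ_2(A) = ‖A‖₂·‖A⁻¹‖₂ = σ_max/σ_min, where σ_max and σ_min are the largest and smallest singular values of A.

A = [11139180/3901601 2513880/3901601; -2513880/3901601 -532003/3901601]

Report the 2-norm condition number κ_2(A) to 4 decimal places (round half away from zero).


AᵀA = [77573422800/9055615921 17453868840/9055615921; 17453868840/9055615921 3927792889/9055615921]; tr = 48483769/5387041, det = 3600/5387041
λ_max, λ_min = (48483769/5387041 ± √2350598283054961/29020210735681)/2 = 9, 400/5387041
κ = σ_max/σ_min = 3/(20/2321) = 348.1500

348.1500


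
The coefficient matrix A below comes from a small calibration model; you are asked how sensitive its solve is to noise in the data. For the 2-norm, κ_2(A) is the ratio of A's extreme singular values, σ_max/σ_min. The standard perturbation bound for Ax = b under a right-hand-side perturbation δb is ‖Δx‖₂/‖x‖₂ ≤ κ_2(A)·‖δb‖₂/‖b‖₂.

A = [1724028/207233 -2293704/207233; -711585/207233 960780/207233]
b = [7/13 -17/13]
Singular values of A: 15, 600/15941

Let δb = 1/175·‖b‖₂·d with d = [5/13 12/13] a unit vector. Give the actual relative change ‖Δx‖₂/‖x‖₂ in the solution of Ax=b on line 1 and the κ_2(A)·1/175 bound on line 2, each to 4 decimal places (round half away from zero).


0.0081
2.2773

σ_max = 15, σ_min = 600/15941
condition number: 15 ÷ (600/15941) = 398.5250
perturbation bound = 398.5250·1/175 = 2.2773
solve Ax = b  →  x = [-21.2147 -15.9943]
‖b‖ = 1.4142, ‖x‖ = 26.5684
with δb = [0.0031 0.0075], A·Δx = δb → ‖Δx‖ = 0.2147
relative error = 0.0081
tightness: 0.0081 against a bound of 2.2773 (unrounded ratio ≈ 0.0035)


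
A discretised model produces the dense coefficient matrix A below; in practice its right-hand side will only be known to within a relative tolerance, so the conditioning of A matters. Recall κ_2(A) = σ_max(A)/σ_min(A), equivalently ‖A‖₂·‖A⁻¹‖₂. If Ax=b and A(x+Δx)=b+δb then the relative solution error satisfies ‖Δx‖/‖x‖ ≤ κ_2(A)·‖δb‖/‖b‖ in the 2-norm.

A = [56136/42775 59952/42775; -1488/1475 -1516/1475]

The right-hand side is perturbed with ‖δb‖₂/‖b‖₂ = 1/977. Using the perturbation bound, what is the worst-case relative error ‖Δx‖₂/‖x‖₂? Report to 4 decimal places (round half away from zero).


0.0906

form AᵀA = [200533824/73188025 8420160/2927521; 8420160/2927521 221083024/73188025] with trace 501328/87025 and determinant 9216/2175625
char-poly roots: 144/25 and 64/87025
σ_max=√(144/25)=(12/5), σ_min=√(64/87025)=(8/295) → κ = 88.5000
κ_2(A)·‖δb‖/‖b‖ = 0.0906


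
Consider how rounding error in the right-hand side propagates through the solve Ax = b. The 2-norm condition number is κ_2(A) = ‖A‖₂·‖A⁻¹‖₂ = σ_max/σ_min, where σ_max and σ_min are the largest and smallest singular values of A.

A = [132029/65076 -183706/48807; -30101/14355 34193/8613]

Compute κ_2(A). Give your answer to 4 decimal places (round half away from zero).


M = AᵀA = [9645411889/1132995600 -1356277559/84974670; -1356277559/84974670 762923485/25492401]. tr(M)=1356325609/35283600, det(M)=923521/35283600
eigenvalues of AᵀA: λ = (tr ± √(tr²−4·det))/2 = 961/25, 961/1411344
so κ_2 = √((961/25) / (961/1411344)) = 237.6000

237.6000


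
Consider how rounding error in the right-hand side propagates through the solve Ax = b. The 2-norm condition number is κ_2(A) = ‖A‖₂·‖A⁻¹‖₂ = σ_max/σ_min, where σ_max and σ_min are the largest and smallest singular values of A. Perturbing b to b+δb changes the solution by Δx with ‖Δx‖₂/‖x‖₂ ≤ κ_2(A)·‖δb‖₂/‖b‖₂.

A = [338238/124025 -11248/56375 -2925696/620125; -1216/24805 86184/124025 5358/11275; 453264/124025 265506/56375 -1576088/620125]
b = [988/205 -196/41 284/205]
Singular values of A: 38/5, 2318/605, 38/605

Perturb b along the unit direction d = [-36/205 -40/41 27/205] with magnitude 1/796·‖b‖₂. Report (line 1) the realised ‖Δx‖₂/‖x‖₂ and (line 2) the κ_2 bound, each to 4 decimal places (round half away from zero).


0.0022
0.1520

from the listed singular values, σ₁ = 38/5, σ_n = 38/605
κ_2(A) = (38/5) / (38/605) = 121.0000
bound on ‖Δx‖/‖x‖: κ·ε = 121.0000·1/796 = 0.1520
solve Ax = b  →  x = [51.2632 -23.5089 29.6052]
‖b‖ = 6.9282, ‖x‖ = 63.6949
Δx = A⁻¹·δb where δb = 1/796·6.9282·d; ‖Δx‖ = 0.1386
dividing the unrounded norms, ‖Δx‖/‖x‖ = 0.0022
realised/bound (from unrounded values) ≈ 0.0143


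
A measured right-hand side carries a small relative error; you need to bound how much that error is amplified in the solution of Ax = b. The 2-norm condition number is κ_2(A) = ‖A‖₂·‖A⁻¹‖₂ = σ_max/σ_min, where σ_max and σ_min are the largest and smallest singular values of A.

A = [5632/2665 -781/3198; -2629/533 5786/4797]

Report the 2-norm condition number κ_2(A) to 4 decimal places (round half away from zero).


AᵀA = [1210121/42025 -489082/75645; -489082/75645 824857/544644]; tr = 245509/8100, det = 14641/8100
char-poly roots: 121/4 and 121/2025
so κ_2 = √((121/4) / (121/2025)) = 22.5000

22.5000


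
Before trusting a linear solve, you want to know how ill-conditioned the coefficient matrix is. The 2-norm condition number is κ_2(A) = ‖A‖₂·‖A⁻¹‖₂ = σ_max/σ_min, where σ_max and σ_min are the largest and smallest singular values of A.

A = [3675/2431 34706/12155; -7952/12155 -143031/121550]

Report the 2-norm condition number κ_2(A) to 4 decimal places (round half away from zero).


M = AᵀA = [2372041/874225 22232574/4371125; 22232574/4371125 833778169/87422500]. tr(M)=3705821/302500, det(M)=2401/302500
λ_max, λ_min = (3705821/302500 ± √13730204074041/91506250000)/2 = 49/4, 49/75625
so κ_2 = √((49/4) / (49/75625)) = 137.5000

137.5000


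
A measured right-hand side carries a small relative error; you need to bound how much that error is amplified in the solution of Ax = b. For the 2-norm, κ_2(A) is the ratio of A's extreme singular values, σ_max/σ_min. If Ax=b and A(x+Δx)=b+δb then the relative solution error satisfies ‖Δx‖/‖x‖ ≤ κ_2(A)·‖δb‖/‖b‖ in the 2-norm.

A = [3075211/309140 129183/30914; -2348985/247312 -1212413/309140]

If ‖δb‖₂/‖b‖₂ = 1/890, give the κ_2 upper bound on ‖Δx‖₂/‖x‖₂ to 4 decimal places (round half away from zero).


0.3685

AᵀA = [343940578321/1818169600 7165350549/90908480; 7165350549/90908480 3732187909/113635600]; tr = 477698917/2151680, det = 492884401/1075840000
λ_max, λ_min = (477698917/2151680 ± √5704694276672733489/115743170560000)/2 = 22201/100, 22201/10758400
κ = σ_max/σ_min = (149/10)/(149/3280) = 328.0000
κ_2(A)·‖δb‖/‖b‖ = 0.3685


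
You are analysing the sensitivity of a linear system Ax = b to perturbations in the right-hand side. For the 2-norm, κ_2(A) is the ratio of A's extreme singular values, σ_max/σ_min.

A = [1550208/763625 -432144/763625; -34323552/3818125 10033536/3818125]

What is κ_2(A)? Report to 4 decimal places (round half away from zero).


AᵀA = [736576349184/8672265625 -214833088512/8672265625; -214833088512/8672265625 62665410816/8672265625]; tr = 1278786816/13875625, det = 21233664/346890625
char-poly roots: 2304/25 and 9216/13875625
so κ_2 = √((2304/25) / (9216/13875625)) = 372.5000

372.5000
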